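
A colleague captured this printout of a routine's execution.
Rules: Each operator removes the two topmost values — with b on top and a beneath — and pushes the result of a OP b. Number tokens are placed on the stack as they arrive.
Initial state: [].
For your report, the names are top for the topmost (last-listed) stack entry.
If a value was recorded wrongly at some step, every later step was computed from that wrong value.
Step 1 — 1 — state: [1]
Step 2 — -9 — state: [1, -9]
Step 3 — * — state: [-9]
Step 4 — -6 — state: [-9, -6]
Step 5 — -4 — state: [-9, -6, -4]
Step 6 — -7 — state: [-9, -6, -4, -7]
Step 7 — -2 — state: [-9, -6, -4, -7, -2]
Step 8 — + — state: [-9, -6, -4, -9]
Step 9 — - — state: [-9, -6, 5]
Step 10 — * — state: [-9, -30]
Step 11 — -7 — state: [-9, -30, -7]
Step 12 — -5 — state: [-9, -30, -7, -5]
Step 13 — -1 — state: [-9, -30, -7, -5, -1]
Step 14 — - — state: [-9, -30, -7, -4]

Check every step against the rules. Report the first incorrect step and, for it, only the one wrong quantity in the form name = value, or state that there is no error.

1. push 1: top = 1 (checks out)
2. push -9: top = -9 (exactly as logged)
3. 1 * -9 = -9 (in agreement)
4. push -6: top = -6 (checks out)
5. push -4: top = -4 (in agreement)
6. push -7: top = -7 (consistent with the printout)
7. push -2: top = -2 (same as recorded)
8. -7 + -2 = -9 (no discrepancy)
9. -4 - -9 = 5 (checks out)
10. -6 * 5 = -30 (matches)
11. push -7: top = -7 (matches)
12. push -5: top = -5 (no discrepancy)
13. push -1: top = -1 (same as recorded)
14. -5 - -1 = -4 (matches)
No step deviates from the rules.

no error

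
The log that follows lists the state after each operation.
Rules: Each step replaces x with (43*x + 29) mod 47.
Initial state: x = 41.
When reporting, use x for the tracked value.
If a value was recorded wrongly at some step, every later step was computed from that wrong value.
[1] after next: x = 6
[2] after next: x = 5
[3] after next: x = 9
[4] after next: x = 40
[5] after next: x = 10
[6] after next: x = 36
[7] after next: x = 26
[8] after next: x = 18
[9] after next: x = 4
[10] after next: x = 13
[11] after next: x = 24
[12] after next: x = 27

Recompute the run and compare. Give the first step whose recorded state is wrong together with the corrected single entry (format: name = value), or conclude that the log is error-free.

step 8, x = 19

1. x = (43*41 + 29) mod 47 = 6 (no discrepancy)
2. x = (43*6 + 29) mod 47 = 5 (same as recorded)
3. x = (43*5 + 29) mod 47 = 9 (same as recorded)
4. x = (43*9 + 29) mod 47 = 40 (verified)
5. x = (43*40 + 29) mod 47 = 10 (matches)
6. x = (43*10 + 29) mod 47 = 36 (confirmed correct)
7. x = (43*36 + 29) mod 47 = 26 (consistent with the log)
8. x = (43*26 + 29) mod 47 = 19 (not what was recorded)
The audit stops at step 8: the recorded entry is wrong and should be x = 19.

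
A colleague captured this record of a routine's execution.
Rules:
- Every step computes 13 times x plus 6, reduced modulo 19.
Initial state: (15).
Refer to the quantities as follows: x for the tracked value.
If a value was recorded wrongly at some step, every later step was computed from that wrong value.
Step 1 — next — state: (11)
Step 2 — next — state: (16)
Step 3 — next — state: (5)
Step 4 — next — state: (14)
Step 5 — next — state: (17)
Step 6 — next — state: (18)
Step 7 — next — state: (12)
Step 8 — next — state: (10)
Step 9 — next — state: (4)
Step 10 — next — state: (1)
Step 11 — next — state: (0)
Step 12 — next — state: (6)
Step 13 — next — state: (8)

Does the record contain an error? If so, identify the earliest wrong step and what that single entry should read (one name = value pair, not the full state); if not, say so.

step 9, x = 3

Step 1: x = (13*15 + 6) mod 19 = 11 — in agreement.
Step 2: x = (13*11 + 6) mod 19 = 16 — checks out.
Step 3: x = (13*16 + 6) mod 19 = 5 — consistent with the record.
Step 4: x = (13*5 + 6) mod 19 = 14 — consistent with the record.
Step 5: x = (13*14 + 6) mod 19 = 17 — checks out.
Step 6: x = (13*17 + 6) mod 19 = 18 — same as recorded.
Step 7: x = (13*18 + 6) mod 19 = 12 — exactly as logged.
Step 8: x = (13*12 + 6) mod 19 = 10 — same as recorded.
Step 9: x = (13*10 + 6) mod 19 = 3 — the record disagrees here.
First incorrect step: 9; the correct value is x = 3.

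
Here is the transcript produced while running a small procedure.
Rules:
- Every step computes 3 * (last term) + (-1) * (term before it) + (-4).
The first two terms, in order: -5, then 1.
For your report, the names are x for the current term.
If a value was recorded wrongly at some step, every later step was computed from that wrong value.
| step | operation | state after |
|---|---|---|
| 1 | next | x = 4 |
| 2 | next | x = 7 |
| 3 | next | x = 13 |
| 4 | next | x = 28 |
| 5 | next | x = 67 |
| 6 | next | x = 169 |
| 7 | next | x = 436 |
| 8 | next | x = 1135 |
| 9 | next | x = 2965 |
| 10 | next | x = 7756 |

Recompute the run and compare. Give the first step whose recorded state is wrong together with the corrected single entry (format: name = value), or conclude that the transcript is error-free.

Step 1: x = 3*(1) + (-1)*(-5) + (-4) = 4 — in agreement.
Step 2: x = 3*(4) + (-1)*(1) + (-4) = 7 — matches.
Step 3: x = 3*(7) + (-1)*(4) + (-4) = 13 — consistent with the transcript.
Step 4: x = 3*(13) + (-1)*(7) + (-4) = 28 — matches.
Step 5: x = 3*(28) + (-1)*(13) + (-4) = 67 — agrees with the transcript.
Step 6: x = 3*(67) + (-1)*(28) + (-4) = 169 — checks out.
Step 7: x = 3*(169) + (-1)*(67) + (-4) = 436 — exactly as logged.
Step 8: x = 3*(436) + (-1)*(169) + (-4) = 1135 — matches.
Step 9: x = 3*(1135) + (-1)*(436) + (-4) = 2965 — exactly as logged.
Step 10: x = 3*(2965) + (-1)*(1135) + (-4) = 7756 — verified.
All steps check out; nothing to correct.

no error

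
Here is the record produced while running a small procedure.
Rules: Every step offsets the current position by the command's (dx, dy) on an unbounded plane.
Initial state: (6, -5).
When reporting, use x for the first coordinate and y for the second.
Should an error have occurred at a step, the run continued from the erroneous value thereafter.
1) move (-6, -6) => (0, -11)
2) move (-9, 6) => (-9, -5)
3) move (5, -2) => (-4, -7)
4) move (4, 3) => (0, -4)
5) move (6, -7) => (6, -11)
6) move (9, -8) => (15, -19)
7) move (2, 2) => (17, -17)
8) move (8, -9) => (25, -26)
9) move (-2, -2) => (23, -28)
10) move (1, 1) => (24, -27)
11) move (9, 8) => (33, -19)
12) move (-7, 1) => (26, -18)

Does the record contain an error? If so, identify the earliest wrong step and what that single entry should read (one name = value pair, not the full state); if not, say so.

step 1: x = 6 + (-6) = 0, y = -5 + (-6) = -11 -> agrees with the record
step 2: x = 0 + (-9) = -9, y = -11 + (6) = -5 -> checks out
step 3: x = -9 + (5) = -4, y = -5 + (-2) = -7 -> verified
step 4: x = -4 + (4) = 0, y = -7 + (3) = -4 -> consistent with the record
step 5: x = 0 + (6) = 6, y = -4 + (-7) = -11 -> confirmed correct
step 6: x = 6 + (9) = 15, y = -11 + (-8) = -19 -> checks out
step 7: x = 15 + (2) = 17, y = -19 + (2) = -17 -> checks out
step 8: x = 17 + (8) = 25, y = -17 + (-9) = -26 -> same as recorded
step 9: x = 25 + (-2) = 23, y = -26 + (-2) = -28 -> confirmed correct
step 10: x = 23 + (1) = 24, y = -28 + (1) = -27 -> matches
step 11: x = 24 + (9) = 33, y = -27 + (8) = -19 -> same as recorded
step 12: x = 33 + (-7) = 26, y = -19 + (1) = -18 -> matches
Each recorded entry agrees with the recomputation.

no error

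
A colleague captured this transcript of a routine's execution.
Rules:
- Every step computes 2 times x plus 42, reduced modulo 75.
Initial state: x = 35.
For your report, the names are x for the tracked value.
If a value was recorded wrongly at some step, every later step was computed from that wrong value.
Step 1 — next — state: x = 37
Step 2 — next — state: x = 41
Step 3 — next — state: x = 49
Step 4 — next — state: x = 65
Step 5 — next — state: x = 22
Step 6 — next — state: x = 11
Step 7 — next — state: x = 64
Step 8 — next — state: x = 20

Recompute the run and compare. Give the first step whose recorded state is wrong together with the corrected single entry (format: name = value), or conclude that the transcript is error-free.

step 1: x = (2*35 + 42) mod 75 = 37 -> confirmed correct
step 2: x = (2*37 + 42) mod 75 = 41 -> matches
step 3: x = (2*41 + 42) mod 75 = 49 -> no discrepancy
step 4: x = (2*49 + 42) mod 75 = 65 -> consistent with the transcript
step 5: x = (2*65 + 42) mod 75 = 22 -> same as recorded
step 6: x = (2*22 + 42) mod 75 = 11 -> in agreement
step 7: x = (2*11 + 42) mod 75 = 64 -> agrees with the transcript
step 8: x = (2*64 + 42) mod 75 = 20 -> in agreement
No step deviates from the rules.

no error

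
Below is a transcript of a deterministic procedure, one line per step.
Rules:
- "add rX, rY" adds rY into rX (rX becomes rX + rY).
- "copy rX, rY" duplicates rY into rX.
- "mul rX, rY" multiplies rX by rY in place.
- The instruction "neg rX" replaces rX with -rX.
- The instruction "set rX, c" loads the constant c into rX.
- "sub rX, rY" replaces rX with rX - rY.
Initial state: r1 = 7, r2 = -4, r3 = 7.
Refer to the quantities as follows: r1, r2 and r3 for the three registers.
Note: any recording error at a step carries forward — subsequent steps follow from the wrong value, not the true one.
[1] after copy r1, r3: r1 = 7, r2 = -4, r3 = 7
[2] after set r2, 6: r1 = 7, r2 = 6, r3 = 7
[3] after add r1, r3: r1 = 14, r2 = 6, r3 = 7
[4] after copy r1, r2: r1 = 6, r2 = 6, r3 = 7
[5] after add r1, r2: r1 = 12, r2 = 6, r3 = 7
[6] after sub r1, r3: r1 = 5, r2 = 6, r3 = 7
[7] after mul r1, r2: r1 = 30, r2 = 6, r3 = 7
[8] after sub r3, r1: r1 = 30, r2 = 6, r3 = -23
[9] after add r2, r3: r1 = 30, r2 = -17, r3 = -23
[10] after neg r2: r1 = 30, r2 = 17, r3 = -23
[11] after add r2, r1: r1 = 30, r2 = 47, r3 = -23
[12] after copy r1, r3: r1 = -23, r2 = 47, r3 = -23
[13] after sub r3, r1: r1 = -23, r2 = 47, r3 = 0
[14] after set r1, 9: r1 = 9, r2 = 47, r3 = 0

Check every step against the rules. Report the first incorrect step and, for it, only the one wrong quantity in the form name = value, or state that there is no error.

Recomputing the run from the initial state:
step 1: r1 = 7, r2 = -4, r3 = 7
step 2: r1 = 7, r2 = 6, r3 = 7
step 3: r1 = 14, r2 = 6, r3 = 7
step 4: r1 = 6, r2 = 6, r3 = 7
step 5: r1 = 12, r2 = 6, r3 = 7
step 6: r1 = 5, r2 = 6, r3 = 7
step 7: r1 = 30, r2 = 6, r3 = 7
step 8: r1 = 30, r2 = 6, r3 = -23
step 9: r1 = 30, r2 = -17, r3 = -23
step 10: r1 = 30, r2 = 17, r3 = -23
step 11: r1 = 30, r2 = 47, r3 = -23
step 12: r1 = -23, r2 = 47, r3 = -23
step 13: r1 = -23, r2 = 47, r3 = 0
step 14: r1 = 9, r2 = 47, r3 = 0
This matches the transcript at every step.

no error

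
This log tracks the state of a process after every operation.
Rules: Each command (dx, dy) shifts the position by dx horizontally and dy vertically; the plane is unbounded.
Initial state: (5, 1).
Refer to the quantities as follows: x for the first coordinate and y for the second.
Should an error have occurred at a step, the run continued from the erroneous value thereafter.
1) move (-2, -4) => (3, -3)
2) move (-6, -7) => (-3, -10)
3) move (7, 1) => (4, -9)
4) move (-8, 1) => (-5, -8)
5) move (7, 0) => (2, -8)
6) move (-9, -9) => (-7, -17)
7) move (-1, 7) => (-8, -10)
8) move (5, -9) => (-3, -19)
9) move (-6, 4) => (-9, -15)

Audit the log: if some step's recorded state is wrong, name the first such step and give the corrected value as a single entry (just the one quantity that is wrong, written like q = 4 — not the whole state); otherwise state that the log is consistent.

Recomputing the run from the initial state:
step 1: x = 3, y = -3
step 2: x = -3, y = -10
step 3: x = 4, y = -9
step 4: x = -4, y = -8
step 5: x = 3, y = -8
step 6: x = -6, y = -17
step 7: x = -7, y = -10
step 8: x = -2, y = -19
step 9: x = -8, y = -15
The first disagreement with the log is at step 4, where the value should be x = -4.

step 4, x = -4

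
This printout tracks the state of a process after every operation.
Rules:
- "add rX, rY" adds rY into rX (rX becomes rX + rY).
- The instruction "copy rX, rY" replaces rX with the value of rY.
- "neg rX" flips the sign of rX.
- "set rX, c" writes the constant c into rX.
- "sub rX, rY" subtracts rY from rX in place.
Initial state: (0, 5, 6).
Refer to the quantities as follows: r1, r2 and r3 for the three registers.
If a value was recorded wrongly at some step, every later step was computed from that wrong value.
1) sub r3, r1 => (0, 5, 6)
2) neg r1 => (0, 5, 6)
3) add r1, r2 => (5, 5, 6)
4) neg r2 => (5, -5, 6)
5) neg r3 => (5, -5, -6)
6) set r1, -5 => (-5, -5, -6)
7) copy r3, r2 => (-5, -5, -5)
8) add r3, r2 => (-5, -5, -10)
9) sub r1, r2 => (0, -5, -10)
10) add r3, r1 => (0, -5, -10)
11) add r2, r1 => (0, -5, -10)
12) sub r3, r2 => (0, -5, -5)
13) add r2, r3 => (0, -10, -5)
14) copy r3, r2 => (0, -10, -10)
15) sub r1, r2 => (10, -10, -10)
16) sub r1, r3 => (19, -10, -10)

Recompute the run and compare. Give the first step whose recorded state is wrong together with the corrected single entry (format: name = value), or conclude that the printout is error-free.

Recomputing the run from the initial state:
step 1: r1 = 0, r2 = 5, r3 = 6
step 2: r1 = 0, r2 = 5, r3 = 6
step 3: r1 = 5, r2 = 5, r3 = 6
step 4: r1 = 5, r2 = -5, r3 = 6
step 5: r1 = 5, r2 = -5, r3 = -6
step 6: r1 = -5, r2 = -5, r3 = -6
step 7: r1 = -5, r2 = -5, r3 = -5
step 8: r1 = -5, r2 = -5, r3 = -10
step 9: r1 = 0, r2 = -5, r3 = -10
step 10: r1 = 0, r2 = -5, r3 = -10
step 11: r1 = 0, r2 = -5, r3 = -10
step 12: r1 = 0, r2 = -5, r3 = -5
step 13: r1 = 0, r2 = -10, r3 = -5
step 14: r1 = 0, r2 = -10, r3 = -10
step 15: r1 = 10, r2 = -10, r3 = -10
step 16: r1 = 20, r2 = -10, r3 = -10
The first disagreement with the printout is at step 16, where the value should be r1 = 20.

step 16, r1 = 20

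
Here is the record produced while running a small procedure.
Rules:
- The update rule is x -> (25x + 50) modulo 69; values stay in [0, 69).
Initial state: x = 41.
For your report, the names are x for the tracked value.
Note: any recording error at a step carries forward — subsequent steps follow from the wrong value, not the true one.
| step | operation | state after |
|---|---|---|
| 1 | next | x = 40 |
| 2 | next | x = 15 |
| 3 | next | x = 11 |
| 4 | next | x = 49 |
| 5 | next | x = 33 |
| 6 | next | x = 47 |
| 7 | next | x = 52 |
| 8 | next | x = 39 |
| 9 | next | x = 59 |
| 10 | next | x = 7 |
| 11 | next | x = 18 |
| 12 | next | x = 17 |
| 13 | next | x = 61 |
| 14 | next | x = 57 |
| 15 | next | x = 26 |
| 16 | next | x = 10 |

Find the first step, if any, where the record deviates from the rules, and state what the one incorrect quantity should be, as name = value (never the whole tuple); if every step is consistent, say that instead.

no error

Step 1: x = (25*41 + 50) mod 69 = 40 — same as recorded.
Step 2: x = (25*40 + 50) mod 69 = 15 — consistent with the record.
Step 3: x = (25*15 + 50) mod 69 = 11 — checks out.
Step 4: x = (25*11 + 50) mod 69 = 49 — consistent with the record.
Step 5: x = (25*49 + 50) mod 69 = 33 — agrees with the record.
Step 6: x = (25*33 + 50) mod 69 = 47 — matches.
Step 7: x = (25*47 + 50) mod 69 = 52 — checks out.
Step 8: x = (25*52 + 50) mod 69 = 39 — confirmed correct.
Step 9: x = (25*39 + 50) mod 69 = 59 — confirmed correct.
Step 10: x = (25*59 + 50) mod 69 = 7 — in agreement.
Step 11: x = (25*7 + 50) mod 69 = 18 — exactly as logged.
Step 12: x = (25*18 + 50) mod 69 = 17 — matches.
Step 13: x = (25*17 + 50) mod 69 = 61 — consistent with the record.
Step 14: x = (25*61 + 50) mod 69 = 57 — same as recorded.
Step 15: x = (25*57 + 50) mod 69 = 26 — same as recorded.
Step 16: x = (25*26 + 50) mod 69 = 10 — checks out.
All steps check out; nothing to correct.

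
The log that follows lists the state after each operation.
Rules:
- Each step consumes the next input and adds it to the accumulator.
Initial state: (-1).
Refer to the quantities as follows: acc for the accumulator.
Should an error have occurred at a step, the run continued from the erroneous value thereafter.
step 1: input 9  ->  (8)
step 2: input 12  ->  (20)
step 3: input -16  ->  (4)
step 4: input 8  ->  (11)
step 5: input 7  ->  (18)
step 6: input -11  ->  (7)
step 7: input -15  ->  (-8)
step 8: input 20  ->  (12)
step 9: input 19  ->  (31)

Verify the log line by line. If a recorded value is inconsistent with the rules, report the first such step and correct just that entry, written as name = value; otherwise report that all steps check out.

step 4, acc = 12

Recomputing the run from the initial state:
step 1: acc = 8
step 2: acc = 20
step 3: acc = 4
step 4: acc = 12
step 5: acc = 19
step 6: acc = 8
step 7: acc = -7
step 8: acc = 13
step 9: acc = 32
The first disagreement with the log is at step 4, where the value should be acc = 12.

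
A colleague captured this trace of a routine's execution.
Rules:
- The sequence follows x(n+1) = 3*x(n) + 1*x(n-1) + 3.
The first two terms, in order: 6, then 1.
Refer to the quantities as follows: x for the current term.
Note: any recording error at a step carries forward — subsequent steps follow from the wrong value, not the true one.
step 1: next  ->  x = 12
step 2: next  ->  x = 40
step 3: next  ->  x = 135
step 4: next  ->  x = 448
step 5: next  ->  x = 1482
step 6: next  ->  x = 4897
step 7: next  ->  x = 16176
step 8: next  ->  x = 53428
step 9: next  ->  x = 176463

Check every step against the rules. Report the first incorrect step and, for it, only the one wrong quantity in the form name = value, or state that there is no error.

no error

1. x = 3*(1) + (1)*(6) + (3) = 12 (in agreement)
2. x = 3*(12) + (1)*(1) + (3) = 40 (no discrepancy)
3. x = 3*(40) + (1)*(12) + (3) = 135 (confirmed correct)
4. x = 3*(135) + (1)*(40) + (3) = 448 (confirmed correct)
5. x = 3*(448) + (1)*(135) + (3) = 1482 (matches)
6. x = 3*(1482) + (1)*(448) + (3) = 4897 (same as recorded)
7. x = 3*(4897) + (1)*(1482) + (3) = 16176 (checks out)
8. x = 3*(16176) + (1)*(4897) + (3) = 53428 (in agreement)
9. x = 3*(53428) + (1)*(16176) + (3) = 176463 (verified)
The recomputation confirms every line.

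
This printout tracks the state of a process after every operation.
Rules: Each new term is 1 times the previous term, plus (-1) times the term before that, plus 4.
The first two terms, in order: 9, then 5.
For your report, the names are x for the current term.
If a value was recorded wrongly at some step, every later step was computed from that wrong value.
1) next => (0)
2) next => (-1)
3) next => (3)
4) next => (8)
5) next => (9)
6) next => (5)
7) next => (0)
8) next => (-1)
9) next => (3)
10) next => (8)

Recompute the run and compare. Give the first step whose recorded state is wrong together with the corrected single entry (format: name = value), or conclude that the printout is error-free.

no error

Recomputing the run from the initial state:
step 1: x = 0
step 2: x = -1
step 3: x = 3
step 4: x = 8
step 5: x = 9
step 6: x = 5
step 7: x = 0
step 8: x = -1
step 9: x = 3
step 10: x = 8
This matches the printout at every step.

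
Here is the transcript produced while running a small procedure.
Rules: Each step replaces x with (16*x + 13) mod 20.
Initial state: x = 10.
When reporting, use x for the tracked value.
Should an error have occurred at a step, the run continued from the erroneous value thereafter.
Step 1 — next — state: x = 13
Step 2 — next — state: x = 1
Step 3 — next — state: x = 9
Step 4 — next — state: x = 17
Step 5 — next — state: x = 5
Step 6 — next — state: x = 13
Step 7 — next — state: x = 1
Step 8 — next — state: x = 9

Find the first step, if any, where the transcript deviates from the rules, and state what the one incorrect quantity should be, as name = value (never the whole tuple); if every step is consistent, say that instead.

no error

Recomputing the run from the initial state:
step 1: x = 13
step 2: x = 1
step 3: x = 9
step 4: x = 17
step 5: x = 5
step 6: x = 13
step 7: x = 1
step 8: x = 9
This matches the transcript at every step.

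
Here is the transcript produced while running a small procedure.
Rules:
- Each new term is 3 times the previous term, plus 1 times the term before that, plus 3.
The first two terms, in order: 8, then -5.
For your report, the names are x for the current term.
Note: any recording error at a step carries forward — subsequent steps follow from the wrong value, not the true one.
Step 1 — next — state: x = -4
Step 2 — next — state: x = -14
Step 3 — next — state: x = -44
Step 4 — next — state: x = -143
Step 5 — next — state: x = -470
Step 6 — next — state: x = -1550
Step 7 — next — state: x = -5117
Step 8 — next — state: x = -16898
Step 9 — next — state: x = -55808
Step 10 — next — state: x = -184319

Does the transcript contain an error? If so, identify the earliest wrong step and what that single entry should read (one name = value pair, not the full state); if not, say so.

step 3, x = -43

step 1: x = 3*(-5) + (1)*(8) + (3) = -4 -> same as recorded
step 2: x = 3*(-4) + (1)*(-5) + (3) = -14 -> checks out
step 3: x = 3*(-14) + (1)*(-4) + (3) = -43 -> the transcript has a different value
That makes step 3 the first incorrect line — x = -43 is what it should show.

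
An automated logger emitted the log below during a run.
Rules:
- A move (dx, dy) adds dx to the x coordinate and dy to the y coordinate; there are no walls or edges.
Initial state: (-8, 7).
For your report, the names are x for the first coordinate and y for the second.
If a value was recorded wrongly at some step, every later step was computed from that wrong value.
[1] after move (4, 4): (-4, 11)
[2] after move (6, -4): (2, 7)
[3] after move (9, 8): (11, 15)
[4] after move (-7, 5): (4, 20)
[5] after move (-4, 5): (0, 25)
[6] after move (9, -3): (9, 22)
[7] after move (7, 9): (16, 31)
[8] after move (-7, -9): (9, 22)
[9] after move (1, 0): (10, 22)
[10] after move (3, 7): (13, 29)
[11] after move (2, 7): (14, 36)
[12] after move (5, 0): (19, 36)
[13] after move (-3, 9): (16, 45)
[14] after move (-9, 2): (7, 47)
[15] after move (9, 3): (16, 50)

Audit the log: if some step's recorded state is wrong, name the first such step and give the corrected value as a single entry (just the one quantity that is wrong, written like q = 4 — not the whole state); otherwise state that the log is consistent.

Recomputing the run from the initial state:
step 1: x = -4, y = 11
step 2: x = 2, y = 7
step 3: x = 11, y = 15
step 4: x = 4, y = 20
step 5: x = 0, y = 25
step 6: x = 9, y = 22
step 7: x = 16, y = 31
step 8: x = 9, y = 22
step 9: x = 10, y = 22
step 10: x = 13, y = 29
step 11: x = 15, y = 36
step 12: x = 20, y = 36
step 13: x = 17, y = 45
step 14: x = 8, y = 47
step 15: x = 17, y = 50
The first disagreement with the log is at step 11, where the value should be x = 15.

step 11, x = 15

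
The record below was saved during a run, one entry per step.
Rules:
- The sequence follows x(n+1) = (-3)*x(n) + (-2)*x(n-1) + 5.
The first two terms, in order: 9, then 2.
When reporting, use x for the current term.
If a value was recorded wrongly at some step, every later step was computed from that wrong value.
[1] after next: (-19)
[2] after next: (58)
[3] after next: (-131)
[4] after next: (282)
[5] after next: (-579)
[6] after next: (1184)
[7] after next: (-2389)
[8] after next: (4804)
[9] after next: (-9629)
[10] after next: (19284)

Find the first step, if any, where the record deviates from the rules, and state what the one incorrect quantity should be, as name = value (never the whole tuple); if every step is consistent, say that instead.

Recomputing the run from the initial state:
step 1: x = -19
step 2: x = 58
step 3: x = -131
step 4: x = 282
step 5: x = -579
step 6: x = 1178
step 7: x = -2371
step 8: x = 4762
step 9: x = -9539
step 10: x = 19098
The first disagreement with the record is at step 6, where the value should be x = 1178.

step 6, x = 1178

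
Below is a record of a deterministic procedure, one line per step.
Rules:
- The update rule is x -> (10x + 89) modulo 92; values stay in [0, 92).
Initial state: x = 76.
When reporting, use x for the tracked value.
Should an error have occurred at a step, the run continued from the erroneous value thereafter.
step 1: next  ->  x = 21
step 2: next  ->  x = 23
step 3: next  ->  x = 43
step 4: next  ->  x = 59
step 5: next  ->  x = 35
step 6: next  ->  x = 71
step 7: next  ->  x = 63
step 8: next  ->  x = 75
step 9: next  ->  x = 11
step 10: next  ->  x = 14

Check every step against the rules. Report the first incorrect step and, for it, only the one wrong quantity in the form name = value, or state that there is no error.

Recomputing the run from the initial state:
step 1: x = 21
step 2: x = 23
step 3: x = 43
step 4: x = 59
step 5: x = 35
step 6: x = 71
step 7: x = 63
step 8: x = 75
step 9: x = 11
step 10: x = 15
The first disagreement with the record is at step 10, where the value should be x = 15.

step 10, x = 15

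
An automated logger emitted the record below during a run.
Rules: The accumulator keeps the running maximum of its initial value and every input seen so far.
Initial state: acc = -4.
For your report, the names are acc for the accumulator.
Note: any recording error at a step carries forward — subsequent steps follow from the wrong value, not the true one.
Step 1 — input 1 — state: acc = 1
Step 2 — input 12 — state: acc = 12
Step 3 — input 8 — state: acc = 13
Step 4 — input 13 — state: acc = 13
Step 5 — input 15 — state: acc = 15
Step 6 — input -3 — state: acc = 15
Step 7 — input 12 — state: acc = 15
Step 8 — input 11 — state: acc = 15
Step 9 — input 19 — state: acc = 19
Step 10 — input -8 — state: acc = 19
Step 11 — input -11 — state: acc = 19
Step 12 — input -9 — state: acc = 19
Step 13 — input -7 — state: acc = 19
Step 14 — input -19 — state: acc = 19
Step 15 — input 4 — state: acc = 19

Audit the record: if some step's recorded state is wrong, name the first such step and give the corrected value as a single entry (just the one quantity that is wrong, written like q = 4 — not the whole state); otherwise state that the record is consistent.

step 3, acc = 12

step 1: acc = max(-4, 1) = 1 -> exactly as logged
step 2: acc = max(1, 12) = 12 -> checks out
step 3: acc = max(12, 8) = 12 -> this is not what the record shows
Step 3 is the first one off; corrected, acc = 12.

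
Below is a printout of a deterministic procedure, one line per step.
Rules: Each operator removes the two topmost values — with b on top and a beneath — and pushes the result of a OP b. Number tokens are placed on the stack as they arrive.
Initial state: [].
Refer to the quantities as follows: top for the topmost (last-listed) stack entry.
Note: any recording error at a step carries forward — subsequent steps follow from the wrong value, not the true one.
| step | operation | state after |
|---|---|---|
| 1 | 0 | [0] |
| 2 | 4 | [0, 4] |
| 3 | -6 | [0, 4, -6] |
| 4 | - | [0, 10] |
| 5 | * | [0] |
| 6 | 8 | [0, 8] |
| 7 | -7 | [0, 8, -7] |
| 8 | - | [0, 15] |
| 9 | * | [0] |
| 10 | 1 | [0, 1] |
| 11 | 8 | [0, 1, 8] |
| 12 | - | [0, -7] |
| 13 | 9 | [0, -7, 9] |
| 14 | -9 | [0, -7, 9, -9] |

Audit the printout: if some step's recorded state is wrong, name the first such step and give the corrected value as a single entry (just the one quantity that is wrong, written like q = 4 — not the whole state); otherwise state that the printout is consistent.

Recomputing the run from the initial state:
step 1: [0]
step 2: [0, 4]
step 3: [0, 4, -6]
step 4: [0, 10]
step 5: [0]
step 6: [0, 8]
step 7: [0, 8, -7]
step 8: [0, 15]
step 9: [0]
step 10: [0, 1]
step 11: [0, 1, 8]
step 12: [0, -7]
step 13: [0, -7, 9]
step 14: [0, -7, 9, -9]
This matches the printout at every step.

no error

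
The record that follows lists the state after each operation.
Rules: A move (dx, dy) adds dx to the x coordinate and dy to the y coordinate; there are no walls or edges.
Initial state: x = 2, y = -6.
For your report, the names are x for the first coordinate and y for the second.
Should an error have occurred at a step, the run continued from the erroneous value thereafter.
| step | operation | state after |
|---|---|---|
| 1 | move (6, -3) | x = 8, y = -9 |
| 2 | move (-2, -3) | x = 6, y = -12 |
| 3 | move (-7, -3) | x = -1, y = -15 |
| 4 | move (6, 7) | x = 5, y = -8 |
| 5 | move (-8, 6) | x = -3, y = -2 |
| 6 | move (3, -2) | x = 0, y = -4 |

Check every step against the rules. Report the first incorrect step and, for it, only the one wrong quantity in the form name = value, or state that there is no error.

no error

step 1: x = 2 + (6) = 8, y = -6 + (-3) = -9 -> agrees with the record
step 2: x = 8 + (-2) = 6, y = -9 + (-3) = -12 -> verified
step 3: x = 6 + (-7) = -1, y = -12 + (-3) = -15 -> checks out
step 4: x = -1 + (6) = 5, y = -15 + (7) = -8 -> in agreement
step 5: x = 5 + (-8) = -3, y = -8 + (6) = -2 -> exactly as logged
step 6: x = -3 + (3) = 0, y = -2 + (-2) = -4 -> no discrepancy
The whole run recomputes cleanly — no discrepancies.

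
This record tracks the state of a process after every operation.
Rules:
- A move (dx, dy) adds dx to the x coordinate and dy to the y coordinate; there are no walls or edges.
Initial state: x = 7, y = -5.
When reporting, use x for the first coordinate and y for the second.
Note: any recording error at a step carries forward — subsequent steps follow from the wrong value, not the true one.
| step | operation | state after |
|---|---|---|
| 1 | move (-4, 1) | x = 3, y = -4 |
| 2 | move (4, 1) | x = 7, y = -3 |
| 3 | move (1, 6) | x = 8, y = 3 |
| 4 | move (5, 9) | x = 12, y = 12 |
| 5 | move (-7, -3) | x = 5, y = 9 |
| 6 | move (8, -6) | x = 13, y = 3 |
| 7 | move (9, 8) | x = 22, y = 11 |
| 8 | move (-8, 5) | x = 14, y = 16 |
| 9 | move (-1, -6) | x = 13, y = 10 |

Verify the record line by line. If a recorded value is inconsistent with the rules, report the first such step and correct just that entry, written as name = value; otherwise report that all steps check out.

step 4, x = 13

Step 1: x = 7 + (-4) = 3, y = -5 + (1) = -4 — confirmed correct.
Step 2: x = 3 + (4) = 7, y = -4 + (1) = -3 — verified.
Step 3: x = 7 + (1) = 8, y = -3 + (6) = 3 — agrees with the record.
Step 4: x = 8 + (5) = 13, y = 3 + (9) = 12 — first mismatch against the record.
Conclusion: step 4 carries the first error; the entry should be x = 13.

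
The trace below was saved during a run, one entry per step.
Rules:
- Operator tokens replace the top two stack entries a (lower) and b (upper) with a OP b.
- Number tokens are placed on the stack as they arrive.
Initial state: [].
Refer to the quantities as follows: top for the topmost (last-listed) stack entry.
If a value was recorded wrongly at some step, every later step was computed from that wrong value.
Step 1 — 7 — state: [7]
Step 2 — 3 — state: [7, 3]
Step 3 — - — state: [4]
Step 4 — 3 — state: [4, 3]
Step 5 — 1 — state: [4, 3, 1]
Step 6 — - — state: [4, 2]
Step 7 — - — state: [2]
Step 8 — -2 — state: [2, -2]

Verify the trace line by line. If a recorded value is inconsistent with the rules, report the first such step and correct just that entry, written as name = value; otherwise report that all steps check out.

no error

step 1: push 7: top = 7 -> checks out
step 2: push 3: top = 3 -> no discrepancy
step 3: 7 - 3 = 4 -> exactly as logged
step 4: push 3: top = 3 -> confirmed correct
step 5: push 1: top = 1 -> verified
step 6: 3 - 1 = 2 -> confirmed correct
step 7: 4 - 2 = 2 -> consistent with the trace
step 8: push -2: top = -2 -> agrees with the trace
Every step is consistent.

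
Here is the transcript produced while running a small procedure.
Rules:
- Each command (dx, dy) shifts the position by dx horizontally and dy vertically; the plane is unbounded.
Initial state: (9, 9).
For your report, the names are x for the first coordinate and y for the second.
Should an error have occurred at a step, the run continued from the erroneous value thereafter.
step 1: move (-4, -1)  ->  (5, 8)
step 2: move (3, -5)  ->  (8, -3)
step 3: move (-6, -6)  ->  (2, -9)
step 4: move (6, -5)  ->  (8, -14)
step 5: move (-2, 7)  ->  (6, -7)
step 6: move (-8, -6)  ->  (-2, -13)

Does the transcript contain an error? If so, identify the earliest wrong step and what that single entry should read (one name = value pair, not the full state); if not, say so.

Recomputing the run from the initial state:
step 1: x = 5, y = 8
step 2: x = 8, y = 3
step 3: x = 2, y = -3
step 4: x = 8, y = -8
step 5: x = 6, y = -1
step 6: x = -2, y = -7
The first disagreement with the transcript is at step 2, where the value should be y = 3.

step 2, y = 3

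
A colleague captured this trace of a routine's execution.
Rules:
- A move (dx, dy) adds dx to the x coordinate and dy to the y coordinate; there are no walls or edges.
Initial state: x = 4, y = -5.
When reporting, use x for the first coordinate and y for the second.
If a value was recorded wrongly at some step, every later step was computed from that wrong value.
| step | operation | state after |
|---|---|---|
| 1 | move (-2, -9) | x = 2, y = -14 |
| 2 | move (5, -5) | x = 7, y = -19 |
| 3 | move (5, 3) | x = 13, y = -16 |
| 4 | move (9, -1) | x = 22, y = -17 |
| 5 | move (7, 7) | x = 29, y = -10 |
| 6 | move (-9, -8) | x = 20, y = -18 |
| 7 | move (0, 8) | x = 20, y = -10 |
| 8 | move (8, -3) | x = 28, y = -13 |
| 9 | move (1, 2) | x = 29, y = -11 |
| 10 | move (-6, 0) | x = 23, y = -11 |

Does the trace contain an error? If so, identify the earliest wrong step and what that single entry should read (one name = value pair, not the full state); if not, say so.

step 1: x = 4 + (-2) = 2, y = -5 + (-9) = -14 -> agrees with the trace
step 2: x = 2 + (5) = 7, y = -14 + (-5) = -19 -> exactly as logged
step 3: x = 7 + (5) = 12, y = -19 + (3) = -16 -> a discrepancy with the trace
The audit stops at step 3: the recorded entry is wrong and should be x = 12.

step 3, x = 12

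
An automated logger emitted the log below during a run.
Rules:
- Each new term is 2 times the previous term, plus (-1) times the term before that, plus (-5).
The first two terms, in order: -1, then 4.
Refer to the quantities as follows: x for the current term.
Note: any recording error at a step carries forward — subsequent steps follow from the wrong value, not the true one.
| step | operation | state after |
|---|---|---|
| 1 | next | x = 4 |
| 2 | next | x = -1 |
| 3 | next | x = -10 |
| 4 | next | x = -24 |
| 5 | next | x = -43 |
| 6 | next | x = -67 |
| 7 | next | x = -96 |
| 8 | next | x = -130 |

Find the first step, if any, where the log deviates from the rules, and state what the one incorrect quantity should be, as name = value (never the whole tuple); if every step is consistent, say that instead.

step 3, x = -11

Step 1: x = 2*(4) + (-1)*(-1) + (-5) = 4 — exactly as logged.
Step 2: x = 2*(4) + (-1)*(4) + (-5) = -1 — no discrepancy.
Step 3: x = 2*(-1) + (-1)*(4) + (-5) = -11 — the recorded entry deviates here.
The audit stops at step 3: the recorded entry is wrong and should be x = -11.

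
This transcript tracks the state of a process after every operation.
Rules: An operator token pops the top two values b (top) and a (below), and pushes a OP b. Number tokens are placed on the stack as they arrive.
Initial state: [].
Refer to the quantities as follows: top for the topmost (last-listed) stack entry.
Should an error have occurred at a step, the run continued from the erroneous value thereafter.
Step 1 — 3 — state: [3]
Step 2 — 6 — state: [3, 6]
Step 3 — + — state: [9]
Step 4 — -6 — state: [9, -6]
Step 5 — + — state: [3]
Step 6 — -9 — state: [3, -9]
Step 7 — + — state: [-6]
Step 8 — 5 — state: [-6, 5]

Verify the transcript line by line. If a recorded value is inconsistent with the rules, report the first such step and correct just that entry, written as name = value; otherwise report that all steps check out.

step 1: push 3: top = 3 -> no discrepancy
step 2: push 6: top = 6 -> in agreement
step 3: 3 + 6 = 9 -> same as recorded
step 4: push -6: top = -6 -> exactly as logged
step 5: 9 + -6 = 3 -> no discrepancy
step 6: push -9: top = -9 -> checks out
step 7: 3 + -9 = -6 -> in agreement
step 8: push 5: top = 5 -> consistent with the transcript
All entries verified; no error found.

no error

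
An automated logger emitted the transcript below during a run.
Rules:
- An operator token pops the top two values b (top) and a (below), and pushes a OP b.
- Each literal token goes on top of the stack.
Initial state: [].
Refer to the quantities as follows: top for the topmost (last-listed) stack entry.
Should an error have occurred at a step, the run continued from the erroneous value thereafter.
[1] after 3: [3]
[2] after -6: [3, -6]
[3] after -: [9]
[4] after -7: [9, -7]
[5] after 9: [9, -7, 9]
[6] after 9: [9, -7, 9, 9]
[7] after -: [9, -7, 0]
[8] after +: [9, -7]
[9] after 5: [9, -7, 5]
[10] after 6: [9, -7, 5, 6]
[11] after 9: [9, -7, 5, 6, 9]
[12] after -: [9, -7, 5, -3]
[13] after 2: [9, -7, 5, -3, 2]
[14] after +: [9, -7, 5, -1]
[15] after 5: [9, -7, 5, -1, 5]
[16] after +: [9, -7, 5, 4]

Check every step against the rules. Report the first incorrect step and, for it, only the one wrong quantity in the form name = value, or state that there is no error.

no error

Recomputing the run from the initial state:
step 1: [3]
step 2: [3, -6]
step 3: [9]
step 4: [9, -7]
step 5: [9, -7, 9]
step 6: [9, -7, 9, 9]
step 7: [9, -7, 0]
step 8: [9, -7]
step 9: [9, -7, 5]
step 10: [9, -7, 5, 6]
step 11: [9, -7, 5, 6, 9]
step 12: [9, -7, 5, -3]
step 13: [9, -7, 5, -3, 2]
step 14: [9, -7, 5, -1]
step 15: [9, -7, 5, -1, 5]
step 16: [9, -7, 5, 4]
This matches the transcript at every step.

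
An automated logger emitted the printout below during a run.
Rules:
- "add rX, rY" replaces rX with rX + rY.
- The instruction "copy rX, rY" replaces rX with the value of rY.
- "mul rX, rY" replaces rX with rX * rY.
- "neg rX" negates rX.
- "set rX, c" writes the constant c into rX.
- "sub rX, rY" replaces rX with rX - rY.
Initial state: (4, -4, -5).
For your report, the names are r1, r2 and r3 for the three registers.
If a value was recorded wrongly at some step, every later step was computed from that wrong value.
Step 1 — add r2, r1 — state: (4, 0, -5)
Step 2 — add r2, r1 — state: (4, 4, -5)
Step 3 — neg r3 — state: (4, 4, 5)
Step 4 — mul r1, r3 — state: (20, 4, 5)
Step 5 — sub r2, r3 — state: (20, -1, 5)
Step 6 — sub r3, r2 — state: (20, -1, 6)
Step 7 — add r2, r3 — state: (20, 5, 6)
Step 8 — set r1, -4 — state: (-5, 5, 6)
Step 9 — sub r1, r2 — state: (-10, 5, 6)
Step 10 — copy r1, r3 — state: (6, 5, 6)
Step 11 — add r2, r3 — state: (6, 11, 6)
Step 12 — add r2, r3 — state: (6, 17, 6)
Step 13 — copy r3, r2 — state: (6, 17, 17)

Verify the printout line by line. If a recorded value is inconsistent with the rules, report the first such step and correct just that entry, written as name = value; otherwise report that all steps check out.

1. r2 = -4 + 4 = 0 (verified)
2. r2 = 0 + 4 = 4 (agrees with the printout)
3. r3 = -(-5) = 5 (verified)
4. r1 = 4 * 5 = 20 (consistent with the printout)
5. r2 = 4 - 5 = -1 (matches)
6. r3 = 5 - -1 = 6 (exactly as logged)
7. r2 = -1 + 6 = 5 (matches)
8. r1 = -4 (not what was recorded)
First incorrect step: 8; the correct value is r1 = -4.

step 8, r1 = -4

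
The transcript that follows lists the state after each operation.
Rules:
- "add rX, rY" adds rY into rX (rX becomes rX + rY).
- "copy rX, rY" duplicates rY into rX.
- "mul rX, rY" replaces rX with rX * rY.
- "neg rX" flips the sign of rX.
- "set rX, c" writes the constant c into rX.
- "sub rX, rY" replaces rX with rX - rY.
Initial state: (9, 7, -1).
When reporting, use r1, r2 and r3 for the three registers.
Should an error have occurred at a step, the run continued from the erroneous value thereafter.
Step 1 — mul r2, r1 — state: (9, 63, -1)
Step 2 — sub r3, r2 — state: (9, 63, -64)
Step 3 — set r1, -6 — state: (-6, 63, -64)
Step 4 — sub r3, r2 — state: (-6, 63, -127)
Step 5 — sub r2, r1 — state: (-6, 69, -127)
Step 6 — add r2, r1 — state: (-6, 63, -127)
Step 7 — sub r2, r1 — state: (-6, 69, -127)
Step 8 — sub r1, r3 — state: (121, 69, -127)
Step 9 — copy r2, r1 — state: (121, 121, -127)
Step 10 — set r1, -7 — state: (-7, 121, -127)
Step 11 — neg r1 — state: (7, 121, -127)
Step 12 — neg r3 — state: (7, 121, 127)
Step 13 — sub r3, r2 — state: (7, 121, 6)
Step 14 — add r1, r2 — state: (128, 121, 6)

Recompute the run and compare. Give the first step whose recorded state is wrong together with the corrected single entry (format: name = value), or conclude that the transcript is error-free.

step 1: r2 = 7 * 9 = 63 -> agrees with the transcript
step 2: r3 = -1 - 63 = -64 -> verified
step 3: r1 = -6 -> in agreement
step 4: r3 = -64 - 63 = -127 -> in agreement
step 5: r2 = 63 - -6 = 69 -> no discrepancy
step 6: r2 = 69 + -6 = 63 -> exactly as logged
step 7: r2 = 63 - -6 = 69 -> checks out
step 8: r1 = -6 - -127 = 121 -> confirmed correct
step 9: r2 = 121 -> matches
step 10: r1 = -7 -> checks out
step 11: r1 = -(-7) = 7 -> exactly as logged
step 12: r3 = -(-127) = 127 -> exactly as logged
step 13: r3 = 127 - 121 = 6 -> in agreement
step 14: r1 = 7 + 121 = 128 -> agrees with the transcript
All steps check out; nothing to correct.

no error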